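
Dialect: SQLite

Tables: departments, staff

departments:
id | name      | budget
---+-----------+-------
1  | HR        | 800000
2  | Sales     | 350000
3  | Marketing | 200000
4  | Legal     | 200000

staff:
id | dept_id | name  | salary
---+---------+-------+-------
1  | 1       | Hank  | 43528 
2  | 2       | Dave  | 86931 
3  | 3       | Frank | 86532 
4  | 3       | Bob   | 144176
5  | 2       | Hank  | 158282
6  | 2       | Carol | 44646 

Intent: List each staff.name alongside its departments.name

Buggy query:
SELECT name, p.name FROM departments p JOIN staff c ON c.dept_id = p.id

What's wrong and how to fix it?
Bug: 'name' exists in both joined tables, so the database can't tell which one is meant

Fix: Prefix ambiguous columns with the table alias

Corrected query:
SELECT c.name, p.name FROM departments p JOIN staff c ON c.dept_id = p.id

Result:
name  | name     
------+----------
Hank  | HR       
Dave  | Sales    
Frank | Marketing
Bob   | Marketing
Hank  | Sales    
Carol | Sales    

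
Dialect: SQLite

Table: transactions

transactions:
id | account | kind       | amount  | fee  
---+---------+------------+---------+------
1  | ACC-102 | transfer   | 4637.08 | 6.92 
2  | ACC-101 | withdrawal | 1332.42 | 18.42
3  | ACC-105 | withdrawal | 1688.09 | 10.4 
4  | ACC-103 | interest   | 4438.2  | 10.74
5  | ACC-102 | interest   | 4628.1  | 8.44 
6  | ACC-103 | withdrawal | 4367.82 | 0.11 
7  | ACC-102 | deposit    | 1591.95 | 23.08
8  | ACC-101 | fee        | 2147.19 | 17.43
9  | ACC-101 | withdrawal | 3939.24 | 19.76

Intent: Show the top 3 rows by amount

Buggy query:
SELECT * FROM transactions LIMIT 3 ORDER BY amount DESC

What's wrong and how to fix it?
Bug: LIMIT must come after ORDER BY

Fix: Swap the clauses: ORDER BY first, then LIMIT

Corrected query:
SELECT * FROM transactions ORDER BY amount DESC LIMIT 3

Result:
id | account | kind     | amount  | fee  
---+---------+----------+---------+------
1  | ACC-102 | transfer | 4637.08 | 6.92 
5  | ACC-102 | interest | 4628.1  | 8.44 
4  | ACC-103 | interest | 4438.2  | 10.74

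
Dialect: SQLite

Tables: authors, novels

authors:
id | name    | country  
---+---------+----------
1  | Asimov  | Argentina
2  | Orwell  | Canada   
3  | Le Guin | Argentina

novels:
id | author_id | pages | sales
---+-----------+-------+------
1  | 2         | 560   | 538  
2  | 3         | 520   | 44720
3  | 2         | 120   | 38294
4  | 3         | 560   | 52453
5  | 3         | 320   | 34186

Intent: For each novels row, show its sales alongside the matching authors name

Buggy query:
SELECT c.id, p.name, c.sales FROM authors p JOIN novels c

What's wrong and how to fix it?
Bug: JOIN with no ON clause produces a cartesian product; every novels row pairs with every authors row

Fix: Add ON c.author_id = p.id to the JOIN

Corrected query:
SELECT c.id, p.name, c.sales FROM authors p JOIN novels c ON c.author_id = p.id

Result:
id | name    | sales
---+---------+------
1  | Orwell  | 538  
2  | Le Guin | 44720
3  | Orwell  | 38294
4  | Le Guin | 52453
5  | Le Guin | 34186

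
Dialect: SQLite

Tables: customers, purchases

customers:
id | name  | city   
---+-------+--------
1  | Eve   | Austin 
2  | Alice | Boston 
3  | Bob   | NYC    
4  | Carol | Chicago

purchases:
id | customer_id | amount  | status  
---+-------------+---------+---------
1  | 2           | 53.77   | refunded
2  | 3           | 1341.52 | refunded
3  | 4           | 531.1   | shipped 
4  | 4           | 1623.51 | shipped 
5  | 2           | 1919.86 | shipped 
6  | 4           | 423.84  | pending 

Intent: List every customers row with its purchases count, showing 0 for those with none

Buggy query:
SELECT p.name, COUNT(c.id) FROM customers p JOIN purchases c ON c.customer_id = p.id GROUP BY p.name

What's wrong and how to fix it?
Bug: An inner join excludes parents with zero children

Fix: Switch to LEFT JOIN to retain unmatched parent rows

Corrected query:
SELECT p.name, COUNT(c.id) FROM customers p LEFT JOIN purchases c ON c.customer_id = p.id GROUP BY p.name

Result:
name  | COUNT(c.id)
------+------------
Alice | 2          
Bob   | 1          
Carol | 3          
Eve   | 0          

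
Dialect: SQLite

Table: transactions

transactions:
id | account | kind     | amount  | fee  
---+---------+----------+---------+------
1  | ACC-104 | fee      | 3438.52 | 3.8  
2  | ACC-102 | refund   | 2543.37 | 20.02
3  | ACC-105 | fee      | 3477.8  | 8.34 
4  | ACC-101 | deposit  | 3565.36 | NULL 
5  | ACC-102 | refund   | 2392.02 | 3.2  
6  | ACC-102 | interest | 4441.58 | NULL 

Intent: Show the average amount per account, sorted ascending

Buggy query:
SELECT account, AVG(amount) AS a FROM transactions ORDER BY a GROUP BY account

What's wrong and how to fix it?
Bug: GROUP BY must precede ORDER BY

Fix: Move ORDER BY to the end, after GROUP BY

Corrected query:
SELECT account, AVG(amount) AS a FROM transactions GROUP BY account ORDER BY a

Result:
account | a          
--------+------------
ACC-102 | 3125.656667
ACC-104 | 3438.52    
ACC-105 | 3477.8     
ACC-101 | 3565.36    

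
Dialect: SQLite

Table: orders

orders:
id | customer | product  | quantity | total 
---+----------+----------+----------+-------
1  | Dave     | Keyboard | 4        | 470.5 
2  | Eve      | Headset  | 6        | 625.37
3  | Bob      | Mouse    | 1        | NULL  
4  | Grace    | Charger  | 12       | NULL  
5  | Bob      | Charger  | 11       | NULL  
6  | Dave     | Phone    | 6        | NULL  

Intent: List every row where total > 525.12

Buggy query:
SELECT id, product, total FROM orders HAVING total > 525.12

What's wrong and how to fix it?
Bug: This is a non-aggregate query (no GROUP BY, no aggregates), so in SQLite the HAVING clause is invalid here; a row-level condition belongs in WHERE

Fix: Use WHERE for row-level filtering

Corrected query:
SELECT id, product, total FROM orders WHERE total > 525.12

Result:
id | product | total 
---+---------+-------
2  | Headset | 625.37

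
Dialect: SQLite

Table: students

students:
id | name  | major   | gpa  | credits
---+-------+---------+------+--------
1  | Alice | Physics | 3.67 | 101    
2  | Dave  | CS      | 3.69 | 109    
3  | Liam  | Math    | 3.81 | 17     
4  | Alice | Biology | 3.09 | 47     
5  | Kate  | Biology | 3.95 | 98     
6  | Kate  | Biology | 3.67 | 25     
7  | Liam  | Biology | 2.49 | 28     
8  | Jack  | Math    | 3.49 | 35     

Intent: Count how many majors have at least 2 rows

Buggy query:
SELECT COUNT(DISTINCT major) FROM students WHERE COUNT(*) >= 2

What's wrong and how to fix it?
Bug: COUNT(*) cannot appear in WHERE; the per-group count doesn't exist yet

Fix: Group first with HAVING COUNT(*) >= 2, then COUNT the resulting groups

Corrected query:
SELECT COUNT(*) FROM (SELECT major FROM students GROUP BY major HAVING COUNT(*) >= 2)

Result:
COUNT(*)
--------
2       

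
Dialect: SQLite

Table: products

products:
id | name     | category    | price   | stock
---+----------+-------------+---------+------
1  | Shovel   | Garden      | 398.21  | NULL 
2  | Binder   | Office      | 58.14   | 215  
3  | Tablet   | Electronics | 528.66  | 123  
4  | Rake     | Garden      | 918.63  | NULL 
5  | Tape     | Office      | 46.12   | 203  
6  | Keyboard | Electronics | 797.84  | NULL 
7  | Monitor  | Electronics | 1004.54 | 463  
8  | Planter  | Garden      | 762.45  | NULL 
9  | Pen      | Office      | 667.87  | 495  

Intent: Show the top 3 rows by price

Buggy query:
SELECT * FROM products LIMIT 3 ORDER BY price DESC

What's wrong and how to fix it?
Bug: ORDER BY cannot follow LIMIT; LIMIT is the final clause

Fix: Sort with ORDER BY, then apply LIMIT

Corrected query:
SELECT * FROM products ORDER BY price DESC LIMIT 3

Result:
id | name     | category    | price   | stock
---+----------+-------------+---------+------
7  | Monitor  | Electronics | 1004.54 | 463  
4  | Rake     | Garden      | 918.63  | NULL 
6  | Keyboard | Electronics | 797.84  | NULL 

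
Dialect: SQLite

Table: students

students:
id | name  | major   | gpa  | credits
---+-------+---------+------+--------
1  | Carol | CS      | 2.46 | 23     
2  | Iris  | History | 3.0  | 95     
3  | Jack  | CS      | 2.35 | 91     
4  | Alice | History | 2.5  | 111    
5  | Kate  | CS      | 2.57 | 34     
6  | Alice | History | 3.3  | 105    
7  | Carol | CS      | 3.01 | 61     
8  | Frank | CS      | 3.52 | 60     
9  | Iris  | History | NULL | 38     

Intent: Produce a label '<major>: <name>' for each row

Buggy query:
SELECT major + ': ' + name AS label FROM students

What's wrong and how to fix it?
Bug: SQLite uses || for string concatenation; + coerces text to numbers (yielding 0)

Fix: Use the || operator for string concatenation

Corrected query:
SELECT major || ': ' || name AS label FROM students

Result:
label         
--------------
CS: Carol     
History: Iris 
CS: Jack      
History: Alice
CS: Kate      
History: Alice
CS: Carol     
CS: Frank     
History: Iris 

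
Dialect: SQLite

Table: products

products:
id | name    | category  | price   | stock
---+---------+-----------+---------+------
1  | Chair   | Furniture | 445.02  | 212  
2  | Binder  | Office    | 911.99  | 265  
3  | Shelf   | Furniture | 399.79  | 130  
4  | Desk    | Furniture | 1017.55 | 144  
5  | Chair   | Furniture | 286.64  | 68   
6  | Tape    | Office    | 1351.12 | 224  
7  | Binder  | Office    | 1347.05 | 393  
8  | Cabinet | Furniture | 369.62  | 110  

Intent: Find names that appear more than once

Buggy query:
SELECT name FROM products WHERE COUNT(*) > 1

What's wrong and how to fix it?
Bug: COUNT(*) is an aggregate and cannot be used in WHERE

Fix: GROUP BY name, then filter groups with HAVING COUNT(*) > 1

Corrected query:
SELECT name FROM products GROUP BY name HAVING COUNT(*) > 1

Result:
name  
------
Binder
Chair 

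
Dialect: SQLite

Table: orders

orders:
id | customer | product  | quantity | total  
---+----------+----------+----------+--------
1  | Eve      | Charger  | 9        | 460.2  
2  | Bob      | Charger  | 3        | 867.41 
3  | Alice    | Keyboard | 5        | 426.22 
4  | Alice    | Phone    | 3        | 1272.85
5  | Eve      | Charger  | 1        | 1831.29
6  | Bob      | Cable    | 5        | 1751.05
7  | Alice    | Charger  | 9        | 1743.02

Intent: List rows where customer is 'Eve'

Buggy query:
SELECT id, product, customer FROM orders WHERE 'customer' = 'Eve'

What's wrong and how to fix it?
Bug: Single quotes denote string literals in SQL; the column name is being compared as a constant string

Fix: Remove the quotes around the column name (or use double quotes for an identifier)

Corrected query:
SELECT id, product, customer FROM orders WHERE customer = 'Eve'

Result:
id | product | customer
---+---------+---------
1  | Charger | Eve     
5  | Charger | Eve     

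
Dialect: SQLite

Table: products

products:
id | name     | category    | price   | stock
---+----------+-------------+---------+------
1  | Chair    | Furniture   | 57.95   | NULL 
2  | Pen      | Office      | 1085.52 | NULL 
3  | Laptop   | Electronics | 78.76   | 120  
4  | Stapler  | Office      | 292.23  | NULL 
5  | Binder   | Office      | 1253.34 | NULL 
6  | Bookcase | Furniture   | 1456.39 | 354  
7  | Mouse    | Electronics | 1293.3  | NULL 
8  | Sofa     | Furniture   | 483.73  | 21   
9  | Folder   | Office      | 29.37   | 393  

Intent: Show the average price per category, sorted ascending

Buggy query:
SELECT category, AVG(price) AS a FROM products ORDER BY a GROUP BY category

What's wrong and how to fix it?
Bug: ORDER BY appears before GROUP BY; SQL clause order requires GROUP BY first

Fix: Reorder: SELECT … FROM … GROUP BY … ORDER BY …

Corrected query:
SELECT category, AVG(price) AS a FROM products GROUP BY category ORDER BY a

Result:
category    | a         
------------+-----------
Office      | 665.115   
Furniture   | 666.023333
Electronics | 686.03    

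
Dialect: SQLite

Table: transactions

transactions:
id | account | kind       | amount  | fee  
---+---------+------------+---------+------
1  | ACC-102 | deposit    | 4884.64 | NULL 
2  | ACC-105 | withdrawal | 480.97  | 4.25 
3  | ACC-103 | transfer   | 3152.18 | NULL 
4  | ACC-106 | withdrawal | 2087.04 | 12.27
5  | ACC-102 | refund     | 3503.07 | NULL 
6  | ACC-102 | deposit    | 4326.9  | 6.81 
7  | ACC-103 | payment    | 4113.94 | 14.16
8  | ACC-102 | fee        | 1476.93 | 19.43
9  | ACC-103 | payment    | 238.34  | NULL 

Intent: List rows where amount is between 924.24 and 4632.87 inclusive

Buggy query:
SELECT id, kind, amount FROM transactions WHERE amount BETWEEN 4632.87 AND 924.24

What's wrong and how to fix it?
Bug: BETWEEN expects the lower bound first; with 4632.87 AND 924.24 the range is empty

Fix: Write BETWEEN 924.24 AND 4632.87

Corrected query:
SELECT id, kind, amount FROM transactions WHERE amount BETWEEN 924.24 AND 4632.87

Result:
id | kind       | amount 
---+------------+--------
3  | transfer   | 3152.18
4  | withdrawal | 2087.04
5  | refund     | 3503.07
6  | deposit    | 4326.9 
7  | payment    | 4113.94
8  | fee        | 1476.93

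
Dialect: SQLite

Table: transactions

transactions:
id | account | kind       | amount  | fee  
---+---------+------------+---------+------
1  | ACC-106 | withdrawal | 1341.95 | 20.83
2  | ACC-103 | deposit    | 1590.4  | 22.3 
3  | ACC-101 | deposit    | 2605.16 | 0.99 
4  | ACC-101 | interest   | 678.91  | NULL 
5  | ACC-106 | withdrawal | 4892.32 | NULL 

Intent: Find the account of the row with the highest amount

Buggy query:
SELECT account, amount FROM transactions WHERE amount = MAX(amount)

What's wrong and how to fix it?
Bug: WHERE is evaluated per row; an aggregate over the whole table isn't defined there

Fix: Wrap MAX in a scalar subquery so WHERE compares against a single value

Corrected query:
SELECT account, amount FROM transactions WHERE amount = (SELECT MAX(amount) FROM transactions)

Result:
account | amount 
--------+--------
ACC-106 | 4892.32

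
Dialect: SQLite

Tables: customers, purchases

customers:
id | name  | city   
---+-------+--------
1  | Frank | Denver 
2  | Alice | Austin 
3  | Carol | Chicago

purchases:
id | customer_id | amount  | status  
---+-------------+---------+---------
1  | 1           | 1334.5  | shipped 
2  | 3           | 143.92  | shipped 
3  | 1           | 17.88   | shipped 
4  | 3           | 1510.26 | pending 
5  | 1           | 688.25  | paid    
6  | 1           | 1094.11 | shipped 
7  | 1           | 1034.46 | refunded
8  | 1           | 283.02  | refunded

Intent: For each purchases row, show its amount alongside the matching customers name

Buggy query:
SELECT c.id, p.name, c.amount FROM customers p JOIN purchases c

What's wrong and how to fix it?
Bug: JOIN with no ON clause produces a cartesian product; every purchases row pairs with every customers row

Fix: Add ON c.customer_id = p.id to the JOIN

Corrected query:
SELECT c.id, p.name, c.amount FROM customers p JOIN purchases c ON c.customer_id = p.id

Result:
id | name  | amount 
---+-------+--------
1  | Frank | 1334.5 
2  | Carol | 143.92 
3  | Frank | 17.88  
4  | Carol | 1510.26
5  | Frank | 688.25 
6  | Frank | 1094.11
7  | Frank | 1034.46
8  | Frank | 283.02 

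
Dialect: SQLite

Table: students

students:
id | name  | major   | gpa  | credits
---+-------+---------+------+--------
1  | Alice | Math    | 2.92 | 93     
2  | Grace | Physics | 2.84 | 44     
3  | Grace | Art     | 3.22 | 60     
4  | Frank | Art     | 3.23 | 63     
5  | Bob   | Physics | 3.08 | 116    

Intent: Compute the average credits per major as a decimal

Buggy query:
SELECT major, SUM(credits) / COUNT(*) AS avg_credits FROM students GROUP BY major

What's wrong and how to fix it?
Bug: Both operands are integers, so '/' performs integer division and truncates

Fix: Cast one side to REAL so the division keeps the fractional part

Corrected query:
SELECT major, SUM(credits) * 1.0 / COUNT(*) AS avg_credits FROM students GROUP BY major

Result:
major   | avg_credits
--------+------------
Art     | 61.5       
Math    | 93         
Physics | 80         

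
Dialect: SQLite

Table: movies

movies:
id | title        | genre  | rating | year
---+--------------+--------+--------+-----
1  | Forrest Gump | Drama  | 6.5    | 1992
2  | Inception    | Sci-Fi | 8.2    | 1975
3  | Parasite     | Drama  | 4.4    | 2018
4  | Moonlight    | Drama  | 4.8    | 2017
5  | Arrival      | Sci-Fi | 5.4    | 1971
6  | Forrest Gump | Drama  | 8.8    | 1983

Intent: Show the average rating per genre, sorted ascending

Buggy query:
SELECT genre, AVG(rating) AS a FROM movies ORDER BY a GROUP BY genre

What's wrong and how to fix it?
Bug: GROUP BY must precede ORDER BY

Fix: Move ORDER BY to the end, after GROUP BY

Corrected query:
SELECT genre, AVG(rating) AS a FROM movies GROUP BY genre ORDER BY a

Result:
genre  | a    
-------+------
Drama  | 6.125
Sci-Fi | 6.8  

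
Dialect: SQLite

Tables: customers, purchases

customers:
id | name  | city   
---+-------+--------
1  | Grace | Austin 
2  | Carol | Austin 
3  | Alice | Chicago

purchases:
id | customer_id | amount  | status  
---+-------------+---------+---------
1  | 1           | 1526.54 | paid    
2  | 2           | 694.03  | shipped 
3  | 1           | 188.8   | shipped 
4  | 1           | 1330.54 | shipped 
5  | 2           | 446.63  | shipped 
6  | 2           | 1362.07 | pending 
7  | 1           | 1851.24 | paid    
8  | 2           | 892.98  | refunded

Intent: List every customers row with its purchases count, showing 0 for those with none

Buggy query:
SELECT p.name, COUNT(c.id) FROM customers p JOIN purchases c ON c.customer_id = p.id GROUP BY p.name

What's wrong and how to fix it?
Bug: An inner join excludes parents with zero children

Fix: Switch to LEFT JOIN to retain unmatched parent rows

Corrected query:
SELECT p.name, COUNT(c.id) FROM customers p LEFT JOIN purchases c ON c.customer_id = p.id GROUP BY p.name

Result:
name  | COUNT(c.id)
------+------------
Alice | 0          
Carol | 4          
Grace | 4          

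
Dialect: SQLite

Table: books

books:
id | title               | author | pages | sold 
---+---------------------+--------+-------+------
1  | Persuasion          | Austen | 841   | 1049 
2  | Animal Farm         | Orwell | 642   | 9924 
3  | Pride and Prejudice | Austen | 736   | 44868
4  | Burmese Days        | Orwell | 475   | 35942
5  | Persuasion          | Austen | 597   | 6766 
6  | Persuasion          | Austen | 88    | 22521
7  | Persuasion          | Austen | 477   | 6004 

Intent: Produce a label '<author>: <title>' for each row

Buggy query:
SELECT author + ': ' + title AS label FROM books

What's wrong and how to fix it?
Bug: '+' is numeric addition; on text columns SQLite converts them to 0 instead of concatenating

Fix: Replace + with || to concatenate text

Corrected query:
SELECT author || ': ' || title AS label FROM books

Result:
label                      
---------------------------
Austen: Persuasion         
Orwell: Animal Farm        
Austen: Pride and Prejudice
Orwell: Burmese Days       
Austen: Persuasion         
Austen: Persuasion         
Austen: Persuasion         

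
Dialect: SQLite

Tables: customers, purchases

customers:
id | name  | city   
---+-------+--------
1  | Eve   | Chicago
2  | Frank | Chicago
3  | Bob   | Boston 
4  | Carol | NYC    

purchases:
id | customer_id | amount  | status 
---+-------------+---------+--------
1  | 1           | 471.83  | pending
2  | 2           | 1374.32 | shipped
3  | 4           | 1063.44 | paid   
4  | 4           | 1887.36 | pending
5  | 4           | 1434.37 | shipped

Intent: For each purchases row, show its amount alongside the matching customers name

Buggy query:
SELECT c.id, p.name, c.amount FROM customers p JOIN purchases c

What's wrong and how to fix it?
Bug: Missing join condition: each purchases row is matched to all customers rows instead of just its own

Fix: Add ON c.customer_id = p.id to the JOIN

Corrected query:
SELECT c.id, p.name, c.amount FROM customers p JOIN purchases c ON c.customer_id = p.id

Result:
id | name  | amount 
---+-------+--------
1  | Eve   | 471.83 
2  | Frank | 1374.32
3  | Carol | 1063.44
4  | Carol | 1887.36
5  | Carol | 1434.37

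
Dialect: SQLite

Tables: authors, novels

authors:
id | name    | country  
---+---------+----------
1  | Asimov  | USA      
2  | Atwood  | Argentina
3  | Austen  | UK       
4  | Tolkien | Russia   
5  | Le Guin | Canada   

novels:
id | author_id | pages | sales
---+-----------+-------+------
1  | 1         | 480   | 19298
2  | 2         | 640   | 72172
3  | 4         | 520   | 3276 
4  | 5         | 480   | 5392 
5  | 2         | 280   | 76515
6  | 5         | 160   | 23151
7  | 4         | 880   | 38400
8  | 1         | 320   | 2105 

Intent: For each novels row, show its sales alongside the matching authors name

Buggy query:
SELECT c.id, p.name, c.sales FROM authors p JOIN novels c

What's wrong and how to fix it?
Bug: JOIN with no ON clause produces a cartesian product; every novels row pairs with every authors row

Fix: Specify the join condition linking the foreign key to the parent id

Corrected query:
SELECT c.id, p.name, c.sales FROM authors p JOIN novels c ON c.author_id = p.id

Result:
id | name    | sales
---+---------+------
1  | Asimov  | 19298
2  | Atwood  | 72172
3  | Tolkien | 3276 
4  | Le Guin | 5392 
5  | Atwood  | 76515
6  | Le Guin | 23151
7  | Tolkien | 38400
8  | Asimov  | 2105 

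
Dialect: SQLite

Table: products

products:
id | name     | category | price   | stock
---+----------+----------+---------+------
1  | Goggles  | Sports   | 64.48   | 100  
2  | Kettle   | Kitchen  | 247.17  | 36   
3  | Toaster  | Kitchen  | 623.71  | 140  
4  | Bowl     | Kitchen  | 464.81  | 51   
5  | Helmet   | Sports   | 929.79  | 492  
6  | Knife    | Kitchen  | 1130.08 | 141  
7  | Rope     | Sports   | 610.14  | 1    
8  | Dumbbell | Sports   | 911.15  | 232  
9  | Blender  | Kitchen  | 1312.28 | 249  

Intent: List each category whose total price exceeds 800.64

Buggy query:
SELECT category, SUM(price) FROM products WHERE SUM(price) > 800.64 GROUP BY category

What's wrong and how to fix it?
Bug: WHERE runs before GROUP BY, so aggregates aren't available there

Fix: Move the aggregate condition to a HAVING clause

Corrected query:
SELECT category, SUM(price) FROM products GROUP BY category HAVING SUM(price) > 800.64

Result:
category | SUM(price)
---------+-----------
Kitchen  | 3778.05   
Sports   | 2515.56   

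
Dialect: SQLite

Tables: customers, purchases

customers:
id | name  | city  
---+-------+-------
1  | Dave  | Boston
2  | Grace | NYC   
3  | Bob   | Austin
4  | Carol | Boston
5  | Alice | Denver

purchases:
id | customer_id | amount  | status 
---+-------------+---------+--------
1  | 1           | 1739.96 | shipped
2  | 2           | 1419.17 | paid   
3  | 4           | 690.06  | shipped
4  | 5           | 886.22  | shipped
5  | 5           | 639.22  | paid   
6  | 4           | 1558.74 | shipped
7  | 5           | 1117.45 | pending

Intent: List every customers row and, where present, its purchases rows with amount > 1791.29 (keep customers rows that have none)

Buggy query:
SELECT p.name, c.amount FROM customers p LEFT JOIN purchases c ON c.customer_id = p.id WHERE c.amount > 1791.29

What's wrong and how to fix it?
Bug: A WHERE condition on the right-hand table after LEFT JOIN drops unmatched parents

Fix: Put 'c.amount > 1791.29' in the JOIN's ON clause instead of WHERE

Corrected query:
SELECT p.name, c.amount FROM customers p LEFT JOIN purchases c ON c.customer_id = p.id AND c.amount > 1791.29

Result:
name  | amount
------+-------
Dave  | NULL  
Grace | NULL  
Bob   | NULL  
Carol | NULL  
Alice | NULL  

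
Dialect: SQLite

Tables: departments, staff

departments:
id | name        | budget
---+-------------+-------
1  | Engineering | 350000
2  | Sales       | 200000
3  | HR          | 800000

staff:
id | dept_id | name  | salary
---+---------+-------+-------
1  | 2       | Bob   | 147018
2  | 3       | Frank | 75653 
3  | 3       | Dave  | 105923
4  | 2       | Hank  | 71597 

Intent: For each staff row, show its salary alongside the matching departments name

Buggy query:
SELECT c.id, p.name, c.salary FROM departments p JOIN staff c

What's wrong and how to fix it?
Bug: Missing join condition: each staff row is matched to all departments rows instead of just its own

Fix: Specify the join condition linking the foreign key to the parent id

Corrected query:
SELECT c.id, p.name, c.salary FROM departments p JOIN staff c ON c.dept_id = p.id

Result:
id | name  | salary
---+-------+-------
1  | Sales | 147018
2  | HR    | 75653 
3  | HR    | 105923
4  | Sales | 71597 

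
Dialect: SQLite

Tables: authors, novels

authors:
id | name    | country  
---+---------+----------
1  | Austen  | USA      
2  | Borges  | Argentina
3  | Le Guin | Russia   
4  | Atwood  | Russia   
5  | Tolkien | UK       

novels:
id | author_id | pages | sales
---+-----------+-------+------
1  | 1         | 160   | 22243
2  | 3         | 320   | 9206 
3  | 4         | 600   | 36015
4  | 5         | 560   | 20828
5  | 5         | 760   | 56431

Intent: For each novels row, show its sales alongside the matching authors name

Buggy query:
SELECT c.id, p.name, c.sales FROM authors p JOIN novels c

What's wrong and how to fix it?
Bug: JOIN with no ON clause produces a cartesian product; every novels row pairs with every authors row

Fix: Add ON c.author_id = p.id to the JOIN

Corrected query:
SELECT c.id, p.name, c.sales FROM authors p JOIN novels c ON c.author_id = p.id

Result:
id | name    | sales
---+---------+------
1  | Austen  | 22243
2  | Le Guin | 9206 
3  | Atwood  | 36015
4  | Tolkien | 20828
5  | Tolkien | 56431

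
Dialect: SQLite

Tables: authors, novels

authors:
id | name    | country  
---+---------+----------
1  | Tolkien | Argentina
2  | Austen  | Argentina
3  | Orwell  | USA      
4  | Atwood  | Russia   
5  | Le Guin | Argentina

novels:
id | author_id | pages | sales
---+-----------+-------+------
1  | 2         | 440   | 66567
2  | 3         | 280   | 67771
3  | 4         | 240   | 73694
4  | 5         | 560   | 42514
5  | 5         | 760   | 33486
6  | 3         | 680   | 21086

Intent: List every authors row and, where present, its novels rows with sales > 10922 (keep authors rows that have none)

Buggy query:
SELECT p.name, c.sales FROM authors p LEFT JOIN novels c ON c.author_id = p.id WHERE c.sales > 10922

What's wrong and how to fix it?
Bug: Filtering c.sales in WHERE discards the NULL rows produced by LEFT JOIN, turning it into an inner join

Fix: Put 'c.sales > 10922' in the JOIN's ON clause instead of WHERE

Corrected query:
SELECT p.name, c.sales FROM authors p LEFT JOIN novels c ON c.author_id = p.id AND c.sales > 10922

Result:
name    | sales
--------+------
Tolkien | NULL 
Austen  | 66567
Orwell  | 21086
Orwell  | 67771
Atwood  | 73694
Le Guin | 33486
Le Guin | 42514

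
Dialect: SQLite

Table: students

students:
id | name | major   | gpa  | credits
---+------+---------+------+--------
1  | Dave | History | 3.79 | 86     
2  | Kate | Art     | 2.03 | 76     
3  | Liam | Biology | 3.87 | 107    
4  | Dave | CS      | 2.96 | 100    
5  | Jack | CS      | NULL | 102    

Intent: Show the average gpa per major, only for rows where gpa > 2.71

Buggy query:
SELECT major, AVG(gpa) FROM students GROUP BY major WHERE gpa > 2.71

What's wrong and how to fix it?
Bug: Row-level WHERE must come before GROUP BY in the clause order

Fix: Move the WHERE clause before GROUP BY

Corrected query:
SELECT major, AVG(gpa) FROM students WHERE gpa > 2.71 GROUP BY major

Result:
major   | AVG(gpa)
--------+---------
Biology | 3.87    
CS      | 2.96    
History | 3.79    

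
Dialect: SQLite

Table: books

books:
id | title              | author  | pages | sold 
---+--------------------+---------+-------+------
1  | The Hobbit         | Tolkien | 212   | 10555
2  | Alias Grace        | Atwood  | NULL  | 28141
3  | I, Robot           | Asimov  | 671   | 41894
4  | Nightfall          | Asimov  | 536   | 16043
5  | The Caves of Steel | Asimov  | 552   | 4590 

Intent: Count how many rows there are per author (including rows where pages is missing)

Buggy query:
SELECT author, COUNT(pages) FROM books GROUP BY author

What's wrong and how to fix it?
Bug: COUNT(pages) skips NULLs, so groups with missing pages are undercounted

Fix: Use COUNT(*) to count all rows regardless of NULL

Corrected query:
SELECT author, COUNT(*) FROM books GROUP BY author

Result:
author  | COUNT(*)
--------+---------
Asimov  | 3       
Atwood  | 1       
Tolkien | 1       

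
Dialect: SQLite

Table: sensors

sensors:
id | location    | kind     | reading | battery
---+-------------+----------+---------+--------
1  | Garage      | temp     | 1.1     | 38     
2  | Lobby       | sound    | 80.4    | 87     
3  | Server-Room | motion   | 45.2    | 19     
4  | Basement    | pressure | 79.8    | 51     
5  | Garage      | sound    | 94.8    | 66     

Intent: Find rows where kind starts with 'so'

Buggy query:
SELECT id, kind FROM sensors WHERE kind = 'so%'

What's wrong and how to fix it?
Bug: Wildcards only work with LIKE; '=' treats '%' as a literal character

Fix: Replace '=' with LIKE so 'so%' is treated as a pattern

Corrected query:
SELECT id, kind FROM sensors WHERE kind LIKE 'so%'

Result:
id | kind 
---+------
2  | sound
5  | sound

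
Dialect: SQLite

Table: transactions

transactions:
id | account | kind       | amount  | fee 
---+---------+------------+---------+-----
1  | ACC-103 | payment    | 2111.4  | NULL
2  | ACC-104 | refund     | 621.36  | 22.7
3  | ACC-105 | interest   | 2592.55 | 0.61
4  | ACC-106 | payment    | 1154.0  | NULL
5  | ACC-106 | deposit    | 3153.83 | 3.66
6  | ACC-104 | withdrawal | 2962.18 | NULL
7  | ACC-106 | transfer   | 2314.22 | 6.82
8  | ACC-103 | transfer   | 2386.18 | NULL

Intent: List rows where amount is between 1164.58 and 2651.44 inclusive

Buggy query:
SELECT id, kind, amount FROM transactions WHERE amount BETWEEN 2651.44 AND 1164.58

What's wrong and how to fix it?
Bug: BETWEEN expects the lower bound first; with 2651.44 AND 1164.58 the range is empty

Fix: Swap the bounds so the smaller value comes first

Corrected query:
SELECT id, kind, amount FROM transactions WHERE amount BETWEEN 1164.58 AND 2651.44

Result:
id | kind     | amount 
---+----------+--------
1  | payment  | 2111.4 
3  | interest | 2592.55
7  | transfer | 2314.22
8  | transfer | 2386.18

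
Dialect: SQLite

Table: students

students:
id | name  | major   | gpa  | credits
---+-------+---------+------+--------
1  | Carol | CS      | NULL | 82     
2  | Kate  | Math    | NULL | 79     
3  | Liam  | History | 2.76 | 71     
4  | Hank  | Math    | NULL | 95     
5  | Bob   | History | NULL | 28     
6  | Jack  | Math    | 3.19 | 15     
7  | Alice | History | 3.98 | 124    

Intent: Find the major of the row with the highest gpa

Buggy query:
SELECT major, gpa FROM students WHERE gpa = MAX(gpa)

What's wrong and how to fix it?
Bug: MAX(gpa) is an aggregate and cannot be used directly in WHERE

Fix: Wrap MAX in a scalar subquery so WHERE compares against a single value

Corrected query:
SELECT major, gpa FROM students WHERE gpa = (SELECT MAX(gpa) FROM students)

Result:
major   | gpa 
--------+-----
History | 3.98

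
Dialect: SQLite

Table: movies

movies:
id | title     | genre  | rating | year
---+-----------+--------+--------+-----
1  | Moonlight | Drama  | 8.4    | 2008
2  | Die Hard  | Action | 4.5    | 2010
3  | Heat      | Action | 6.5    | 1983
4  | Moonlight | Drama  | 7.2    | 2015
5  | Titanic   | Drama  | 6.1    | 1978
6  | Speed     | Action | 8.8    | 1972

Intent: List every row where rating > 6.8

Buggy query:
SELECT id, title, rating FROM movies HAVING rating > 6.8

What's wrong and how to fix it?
Bug: This is a non-aggregate query (no GROUP BY, no aggregates), so in SQLite the HAVING clause is invalid here; a row-level condition belongs in WHERE

Fix: Use WHERE for row-level filtering

Corrected query:
SELECT id, title, rating FROM movies WHERE rating > 6.8

Result:
id | title     | rating
---+-----------+-------
1  | Moonlight | 8.4   
4  | Moonlight | 7.2   
6  | Speed     | 8.8   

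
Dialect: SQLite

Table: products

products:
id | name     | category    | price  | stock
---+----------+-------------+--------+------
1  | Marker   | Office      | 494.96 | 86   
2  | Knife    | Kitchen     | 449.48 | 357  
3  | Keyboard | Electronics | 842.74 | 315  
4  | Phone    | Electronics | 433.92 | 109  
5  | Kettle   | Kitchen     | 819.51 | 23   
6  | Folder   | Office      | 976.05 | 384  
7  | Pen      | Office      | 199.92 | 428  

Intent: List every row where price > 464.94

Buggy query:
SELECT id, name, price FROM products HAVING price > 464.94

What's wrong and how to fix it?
Bug: This is a non-aggregate query (no GROUP BY, no aggregates), so in SQLite the HAVING clause is invalid here; a row-level condition belongs in WHERE

Fix: Replace HAVING with WHERE since the condition applies to individual rows

Corrected query:
SELECT id, name, price FROM products WHERE price > 464.94

Result:
id | name     | price 
---+----------+-------
1  | Marker   | 494.96
3  | Keyboard | 842.74
5  | Kettle   | 819.51
6  | Folder   | 976.05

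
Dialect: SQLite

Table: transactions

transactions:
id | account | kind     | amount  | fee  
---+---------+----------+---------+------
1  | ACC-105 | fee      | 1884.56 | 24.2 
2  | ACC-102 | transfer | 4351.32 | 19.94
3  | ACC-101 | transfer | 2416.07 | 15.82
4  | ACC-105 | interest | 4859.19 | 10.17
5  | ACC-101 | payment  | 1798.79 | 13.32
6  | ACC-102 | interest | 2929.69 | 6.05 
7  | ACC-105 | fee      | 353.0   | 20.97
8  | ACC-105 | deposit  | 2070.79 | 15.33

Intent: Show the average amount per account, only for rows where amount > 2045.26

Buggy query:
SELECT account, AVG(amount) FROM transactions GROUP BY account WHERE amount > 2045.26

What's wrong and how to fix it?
Bug: WHERE cannot follow GROUP BY

Fix: Place WHERE between FROM and GROUP BY

Corrected query:
SELECT account, AVG(amount) FROM transactions WHERE amount > 2045.26 GROUP BY account

Result:
account | AVG(amount)
--------+------------
ACC-101 | 2416.07    
ACC-102 | 3640.505   
ACC-105 | 3464.99    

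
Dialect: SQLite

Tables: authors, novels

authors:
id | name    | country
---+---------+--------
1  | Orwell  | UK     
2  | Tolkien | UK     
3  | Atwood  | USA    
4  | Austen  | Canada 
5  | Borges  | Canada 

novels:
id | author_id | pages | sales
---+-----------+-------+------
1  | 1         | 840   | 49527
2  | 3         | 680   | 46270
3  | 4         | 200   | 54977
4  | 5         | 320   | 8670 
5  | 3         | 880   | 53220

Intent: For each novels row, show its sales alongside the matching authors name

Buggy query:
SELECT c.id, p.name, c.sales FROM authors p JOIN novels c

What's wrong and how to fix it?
Bug: JOIN with no ON clause produces a cartesian product; every novels row pairs with every authors row

Fix: Add ON c.author_id = p.id to the JOIN

Corrected query:
SELECT c.id, p.name, c.sales FROM authors p JOIN novels c ON c.author_id = p.id

Result:
id | name   | sales
---+--------+------
1  | Orwell | 49527
2  | Atwood | 46270
3  | Austen | 54977
4  | Borges | 8670 
5  | Atwood | 53220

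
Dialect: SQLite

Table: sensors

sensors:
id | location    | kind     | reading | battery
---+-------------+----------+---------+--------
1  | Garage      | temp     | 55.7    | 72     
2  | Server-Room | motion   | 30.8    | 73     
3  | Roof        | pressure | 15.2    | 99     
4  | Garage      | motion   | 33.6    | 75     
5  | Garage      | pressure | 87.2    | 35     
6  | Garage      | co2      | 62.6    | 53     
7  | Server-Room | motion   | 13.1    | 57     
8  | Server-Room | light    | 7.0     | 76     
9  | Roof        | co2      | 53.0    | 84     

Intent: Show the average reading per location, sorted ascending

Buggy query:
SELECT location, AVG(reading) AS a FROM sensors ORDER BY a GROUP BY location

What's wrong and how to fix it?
Bug: GROUP BY must precede ORDER BY

Fix: Reorder: SELECT … FROM … GROUP BY … ORDER BY …

Corrected query:
SELECT location, AVG(reading) AS a FROM sensors GROUP BY location ORDER BY a

Result:
location    | a        
------------+----------
Server-Room | 16.966667
Roof        | 34.1     
Garage      | 59.775   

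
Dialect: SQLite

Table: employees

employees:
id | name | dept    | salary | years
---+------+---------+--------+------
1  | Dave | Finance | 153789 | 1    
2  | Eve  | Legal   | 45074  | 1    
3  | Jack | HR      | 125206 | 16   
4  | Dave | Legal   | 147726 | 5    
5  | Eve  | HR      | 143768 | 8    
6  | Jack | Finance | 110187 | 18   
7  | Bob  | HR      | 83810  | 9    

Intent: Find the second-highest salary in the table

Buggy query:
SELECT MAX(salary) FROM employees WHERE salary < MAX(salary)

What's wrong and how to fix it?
Bug: The inner MAX is an aggregate inside WHERE, which is not allowed

Fix: Compute the overall MAX in a subquery, then take MAX of rows below it

Corrected query:
SELECT MAX(salary) FROM employees WHERE salary < (SELECT MAX(salary) FROM employees)

Result:
MAX(salary)
-----------
147726     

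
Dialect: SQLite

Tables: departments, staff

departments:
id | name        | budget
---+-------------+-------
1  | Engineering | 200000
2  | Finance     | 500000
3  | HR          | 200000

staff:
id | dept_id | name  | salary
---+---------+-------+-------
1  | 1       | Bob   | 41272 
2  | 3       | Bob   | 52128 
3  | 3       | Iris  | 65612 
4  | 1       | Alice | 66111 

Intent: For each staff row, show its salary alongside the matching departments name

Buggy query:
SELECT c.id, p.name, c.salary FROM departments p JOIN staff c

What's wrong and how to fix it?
Bug: Missing join condition: each staff row is matched to all departments rows instead of just its own

Fix: Add ON c.dept_id = p.id to the JOIN

Corrected query:
SELECT c.id, p.name, c.salary FROM departments p JOIN staff c ON c.dept_id = p.id

Result:
id | name        | salary
---+-------------+-------
1  | Engineering | 41272 
2  | HR          | 52128 
3  | HR          | 65612 
4  | Engineering | 66111 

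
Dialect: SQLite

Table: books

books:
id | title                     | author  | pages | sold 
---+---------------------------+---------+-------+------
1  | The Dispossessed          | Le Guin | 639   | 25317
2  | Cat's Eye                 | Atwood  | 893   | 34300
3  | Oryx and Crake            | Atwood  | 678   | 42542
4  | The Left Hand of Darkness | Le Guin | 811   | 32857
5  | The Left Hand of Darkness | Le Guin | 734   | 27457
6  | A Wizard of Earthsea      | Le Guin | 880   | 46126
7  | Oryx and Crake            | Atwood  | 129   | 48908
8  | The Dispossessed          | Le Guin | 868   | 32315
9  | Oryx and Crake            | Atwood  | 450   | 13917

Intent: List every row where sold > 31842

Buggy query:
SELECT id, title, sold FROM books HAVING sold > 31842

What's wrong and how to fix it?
Bug: This is a non-aggregate query (no GROUP BY, no aggregates), so in SQLite the HAVING clause is invalid here; a row-level condition belongs in WHERE

Fix: Replace HAVING with WHERE since the condition applies to individual rows

Corrected query:
SELECT id, title, sold FROM books WHERE sold > 31842

Result:
id | title                     | sold 
---+---------------------------+------
2  | Cat's Eye                 | 34300
3  | Oryx and Crake            | 42542
4  | The Left Hand of Darkness | 32857
6  | A Wizard of Earthsea      | 46126
7  | Oryx and Crake            | 48908
8  | The Dispossessed          | 32315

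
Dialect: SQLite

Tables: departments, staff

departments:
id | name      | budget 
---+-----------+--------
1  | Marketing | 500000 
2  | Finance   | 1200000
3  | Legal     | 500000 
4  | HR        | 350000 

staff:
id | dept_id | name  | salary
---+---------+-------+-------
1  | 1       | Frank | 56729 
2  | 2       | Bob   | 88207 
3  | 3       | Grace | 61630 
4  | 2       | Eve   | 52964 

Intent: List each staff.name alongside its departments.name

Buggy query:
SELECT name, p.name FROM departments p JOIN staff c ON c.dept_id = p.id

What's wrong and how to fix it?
Bug: Both tables have a 'name' column; the unqualified reference is ambiguous

Fix: Qualify the column with its table alias (c.name)

Corrected query:
SELECT c.name, p.name FROM departments p JOIN staff c ON c.dept_id = p.id

Result:
name  | name     
------+----------
Frank | Marketing
Bob   | Finance  
Grace | Legal    
Eve   | Finance  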